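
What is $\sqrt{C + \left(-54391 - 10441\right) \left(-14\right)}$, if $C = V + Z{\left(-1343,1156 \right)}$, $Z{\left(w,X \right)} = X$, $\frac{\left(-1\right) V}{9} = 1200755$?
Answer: $i \sqrt{9897991} \approx 3146.1 i$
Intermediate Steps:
$V = -10806795$ ($V = \left(-9\right) 1200755 = -10806795$)
$C = -10805639$ ($C = -10806795 + 1156 = -10805639$)
$\sqrt{C + \left(-54391 - 10441\right) \left(-14\right)} = \sqrt{-10805639 + \left(-54391 - 10441\right) \left(-14\right)} = \sqrt{-10805639 - -907648} = \sqrt{-10805639 + 907648} = \sqrt{-9897991} = i \sqrt{9897991}$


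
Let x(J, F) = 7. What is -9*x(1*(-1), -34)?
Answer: -63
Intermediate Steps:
-9*x(1*(-1), -34) = -9*7 = -63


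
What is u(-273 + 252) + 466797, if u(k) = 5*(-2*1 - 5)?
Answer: 466762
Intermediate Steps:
u(k) = -35 (u(k) = 5*(-2 - 5) = 5*(-7) = -35)
u(-273 + 252) + 466797 = -35 + 466797 = 466762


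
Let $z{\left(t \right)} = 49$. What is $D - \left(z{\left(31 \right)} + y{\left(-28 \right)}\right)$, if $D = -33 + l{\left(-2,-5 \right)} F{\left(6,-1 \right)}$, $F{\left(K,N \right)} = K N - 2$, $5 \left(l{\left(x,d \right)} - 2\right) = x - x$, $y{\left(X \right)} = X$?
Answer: $-70$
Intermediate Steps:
$l{\left(x,d \right)} = 2$ ($l{\left(x,d \right)} = 2 + \frac{x - x}{5} = 2 + \frac{1}{5} \cdot 0 = 2 + 0 = 2$)
$F{\left(K,N \right)} = -2 + K N$
$D = -49$ ($D = -33 + 2 \left(-2 + 6 \left(-1\right)\right) = -33 + 2 \left(-2 - 6\right) = -33 + 2 \left(-8\right) = -33 - 16 = -49$)
$D - \left(z{\left(31 \right)} + y{\left(-28 \right)}\right) = -49 - \left(49 - 28\right) = -49 - 21 = -70$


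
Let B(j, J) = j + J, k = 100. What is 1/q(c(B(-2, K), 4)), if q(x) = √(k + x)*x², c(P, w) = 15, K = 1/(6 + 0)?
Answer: √115/25875 ≈ 0.00041445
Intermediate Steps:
K = ⅙ (K = 1/6 = ⅙ ≈ 0.16667)
B(j, J) = J + j
q(x) = x²*√(100 + x) (q(x) = √(100 + x)*x² = x²*√(100 + x))
1/q(c(B(-2, K), 4)) = 1/(15²*√(100 + 15)) = 1/(225*√115) = √115/25875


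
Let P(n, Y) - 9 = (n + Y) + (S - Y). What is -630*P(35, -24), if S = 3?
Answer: -29610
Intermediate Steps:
P(n, Y) = 12 + n (P(n, Y) = 9 + ((n + Y) + (3 - Y)) = 9 + ((Y + n) + (3 - Y)) = 9 + (3 + n) = 12 + n)
-630*P(35, -24) = -630*(12 + 35) = -630*47 = -29610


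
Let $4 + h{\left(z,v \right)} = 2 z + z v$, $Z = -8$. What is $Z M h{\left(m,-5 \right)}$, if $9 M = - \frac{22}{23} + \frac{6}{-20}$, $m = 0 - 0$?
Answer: $- \frac{4624}{1035} \approx -4.4676$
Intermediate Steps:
$m = 0$ ($m = 0 + 0 = 0$)
$h{\left(z,v \right)} = -4 + 2 z + v z$ ($h{\left(z,v \right)} = -4 + \left(2 z + z v\right) = -4 + \left(2 z + v z\right) = -4 + 2 z + v z$)
$M = - \frac{289}{2070}$ ($M = \frac{- \frac{22}{23} + \frac{6}{-20}}{9} = \frac{\left(-22\right) \frac{1}{23} + 6 \left(- \frac{1}{20}\right)}{9} = \frac{- \frac{22}{23} - \frac{3}{10}}{9} = \frac{1}{9} \left(- \frac{289}{230}\right) = - \frac{289}{2070} \approx -0.13961$)
$Z M h{\left(m,-5 \right)} = \left(-8\right) \left(- \frac{289}{2070}\right) \left(-4 + 2 \cdot 0 - 0\right) = \frac{1156 \left(-4 + 0 + 0\right)}{1035} = \frac{1156}{1035} \left(-4\right) = - \frac{4624}{1035}$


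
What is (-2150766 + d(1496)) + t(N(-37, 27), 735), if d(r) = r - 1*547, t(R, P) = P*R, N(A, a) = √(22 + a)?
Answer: -2144672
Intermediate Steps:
d(r) = -547 + r (d(r) = r - 547 = -547 + r)
(-2150766 + d(1496)) + t(N(-37, 27), 735) = (-2150766 + (-547 + 1496)) + 735*√(22 + 27) = (-2150766 + 949) + 735*√49 = -2149817 + 735*7 = -2149817 + 5145 = -2144672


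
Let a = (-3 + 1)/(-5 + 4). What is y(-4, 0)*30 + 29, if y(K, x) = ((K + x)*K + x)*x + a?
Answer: 89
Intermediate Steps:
a = 2 (a = -2/(-1) = -2*(-1) = 2)
y(K, x) = 2 + x*(x + K*(K + x)) (y(K, x) = ((K + x)*K + x)*x + 2 = (K*(K + x) + x)*x + 2 = (x + K*(K + x))*x + 2 = x*(x + K*(K + x)) + 2 = 2 + x*(x + K*(K + x)))
y(-4, 0)*30 + 29 = (2 + 0² - 4*0² + 0*(-4)²)*30 + 29 = (2 + 0 - 4*0 + 0*16)*30 + 29 = (2 + 0 + 0 + 0)*30 + 29 = 2*30 + 29 = 60 + 29 = 89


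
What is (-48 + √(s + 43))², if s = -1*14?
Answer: (48 - √29)² ≈ 1816.0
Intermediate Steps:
s = -14
(-48 + √(s + 43))² = (-48 + √(-14 + 43))² = (-48 + √29)²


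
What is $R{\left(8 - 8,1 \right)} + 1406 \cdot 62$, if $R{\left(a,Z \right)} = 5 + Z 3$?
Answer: $87180$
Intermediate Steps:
$R{\left(a,Z \right)} = 5 + 3 Z$
$R{\left(8 - 8,1 \right)} + 1406 \cdot 62 = \left(5 + 3 \cdot 1\right) + 1406 \cdot 62 = \left(5 + 3\right) + 87172 = 8 + 87172 = 87180$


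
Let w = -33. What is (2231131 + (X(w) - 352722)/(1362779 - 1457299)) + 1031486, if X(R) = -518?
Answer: 7709572802/2363 ≈ 3.2626e+6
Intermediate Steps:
(2231131 + (X(w) - 352722)/(1362779 - 1457299)) + 1031486 = (2231131 + (-518 - 352722)/(1362779 - 1457299)) + 1031486 = (2231131 - 353240/(-94520)) + 1031486 = (2231131 - 353240*(-1/94520)) + 1031486 = (2231131 + 8831/2363) + 1031486 = 5272171384/2363 + 1031486 = 7709572802/2363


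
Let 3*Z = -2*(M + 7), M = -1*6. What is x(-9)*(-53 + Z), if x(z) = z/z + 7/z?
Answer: -322/27 ≈ -11.926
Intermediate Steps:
x(z) = 1 + 7/z
M = -6
Z = -2/3 (Z = (-2*(-6 + 7))/3 = (-2*1)/3 = (1/3)*(-2) = -2/3 ≈ -0.66667)
x(-9)*(-53 + Z) = ((7 - 9)/(-9))*(-53 - 2/3) = -1/9*(-2)*(-161/3) = (2/9)*(-161/3) = -322/27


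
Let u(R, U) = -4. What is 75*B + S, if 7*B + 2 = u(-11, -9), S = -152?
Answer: -1514/7 ≈ -216.29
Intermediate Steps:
B = -6/7 (B = -2/7 + (⅐)*(-4) = -2/7 - 4/7 = -6/7 ≈ -0.85714)
75*B + S = 75*(-6/7) - 152 = -450/7 - 152 = -1514/7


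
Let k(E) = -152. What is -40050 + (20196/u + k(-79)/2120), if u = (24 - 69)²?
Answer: -159159391/3975 ≈ -40040.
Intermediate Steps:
u = 2025 (u = (-45)² = 2025)
-40050 + (20196/u + k(-79)/2120) = -40050 + (20196/2025 - 152/2120) = -40050 + (20196*(1/2025) - 152*1/2120) = -40050 + (748/75 - 19/265) = -40050 + 39359/3975 = -159159391/3975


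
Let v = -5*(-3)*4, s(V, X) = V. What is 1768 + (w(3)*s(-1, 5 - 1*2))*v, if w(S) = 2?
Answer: 1648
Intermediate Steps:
v = 60 (v = 15*4 = 60)
1768 + (w(3)*s(-1, 5 - 1*2))*v = 1768 + (2*(-1))*60 = 1768 - 2*60 = 1768 - 120 = 1648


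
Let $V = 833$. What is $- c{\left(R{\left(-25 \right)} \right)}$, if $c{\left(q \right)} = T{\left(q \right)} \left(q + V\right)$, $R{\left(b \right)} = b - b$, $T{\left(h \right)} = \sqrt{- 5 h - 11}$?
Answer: $- 833 i \sqrt{11} \approx - 2762.8 i$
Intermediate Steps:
$T{\left(h \right)} = \sqrt{-11 - 5 h}$
$R{\left(b \right)} = 0$
$c{\left(q \right)} = \sqrt{-11 - 5 q} \left(833 + q\right)$ ($c{\left(q \right)} = \sqrt{-11 - 5 q} \left(q + 833\right) = \sqrt{-11 - 5 q} \left(833 + q\right)$)
$- c{\left(R{\left(-25 \right)} \right)} = - \sqrt{-11 - 0} \left(833 + 0\right) = - \sqrt{-11 + 0} \cdot 833 = - \sqrt{-11} \cdot 833 = - i \sqrt{11} \cdot 833 = - 833 i \sqrt{11}$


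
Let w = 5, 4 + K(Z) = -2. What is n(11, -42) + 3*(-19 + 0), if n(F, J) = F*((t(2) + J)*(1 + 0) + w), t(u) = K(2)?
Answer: -530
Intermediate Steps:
K(Z) = -6 (K(Z) = -4 - 2 = -6)
t(u) = -6
n(F, J) = F*(-1 + J) (n(F, J) = F*((-6 + J)*(1 + 0) + 5) = F*((-6 + J)*1 + 5) = F*((-6 + J) + 5) = F*(-1 + J))
n(11, -42) + 3*(-19 + 0) = 11*(-1 - 42) + 3*(-19 + 0) = 11*(-43) + 3*(-19) = -473 - 57 = -530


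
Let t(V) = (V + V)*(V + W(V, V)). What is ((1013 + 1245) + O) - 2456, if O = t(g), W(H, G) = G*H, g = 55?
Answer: 338602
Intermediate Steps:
t(V) = 2*V*(V + V**2) (t(V) = (V + V)*(V + V*V) = (2*V)*(V + V**2) = 2*V*(V + V**2))
O = 338800 (O = 2*55**2*(1 + 55) = 2*3025*56 = 338800)
((1013 + 1245) + O) - 2456 = ((1013 + 1245) + 338800) - 2456 = (2258 + 338800) - 2456 = 341058 - 2456 = 338602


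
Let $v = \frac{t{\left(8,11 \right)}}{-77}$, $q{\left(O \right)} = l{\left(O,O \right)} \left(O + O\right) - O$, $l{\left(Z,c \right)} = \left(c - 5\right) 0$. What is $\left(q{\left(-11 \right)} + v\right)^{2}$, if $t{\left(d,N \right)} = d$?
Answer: $\frac{703921}{5929} \approx 118.73$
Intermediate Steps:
$l{\left(Z,c \right)} = 0$ ($l{\left(Z,c \right)} = \left(-5 + c\right) 0 = 0$)
$q{\left(O \right)} = - O$ ($q{\left(O \right)} = 0 \left(O + O\right) - O = 0 \cdot 2 O - O = 0 - O = - O$)
$v = - \frac{8}{77}$ ($v = \frac{8}{-77} = 8 \left(- \frac{1}{77}\right) = - \frac{8}{77} \approx -0.1039$)
$\left(q{\left(-11 \right)} + v\right)^{2} = \left(\left(-1\right) \left(-11\right) - \frac{8}{77}\right)^{2} = \left(11 - \frac{8}{77}\right)^{2} = \left(\frac{839}{77}\right)^{2} = \frac{703921}{5929}$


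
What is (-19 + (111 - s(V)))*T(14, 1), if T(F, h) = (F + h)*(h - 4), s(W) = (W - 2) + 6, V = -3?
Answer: -4095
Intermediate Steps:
s(W) = 4 + W (s(W) = (-2 + W) + 6 = 4 + W)
T(F, h) = (-4 + h)*(F + h) (T(F, h) = (F + h)*(-4 + h) = (-4 + h)*(F + h))
(-19 + (111 - s(V)))*T(14, 1) = (-19 + (111 - (4 - 3)))*(1² - 4*14 - 4*1 + 14*1) = (-19 + (111 - 1*1))*(1 - 56 - 4 + 14) = (-19 + (111 - 1))*(-45) = (-19 + 110)*(-45) = 91*(-45) = -4095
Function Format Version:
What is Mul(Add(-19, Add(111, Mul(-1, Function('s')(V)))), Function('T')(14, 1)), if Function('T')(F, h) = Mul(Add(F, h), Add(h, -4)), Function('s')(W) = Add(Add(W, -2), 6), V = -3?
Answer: -4095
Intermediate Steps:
Function('s')(W) = Add(4, W) (Function('s')(W) = Add(Add(-2, W), 6) = Add(4, W))
Function('T')(F, h) = Mul(Add(-4, h), Add(F, h)) (Function('T')(F, h) = Mul(Add(F, h), Add(-4, h)) = Mul(Add(-4, h), Add(F, h)))
Mul(Add(-19, Add(111, Mul(-1, Function('s')(V)))), Function('T')(14, 1)) = Mul(Add(-19, Add(111, Mul(-1, Add(4, -3)))), Add(Pow(1, 2), Mul(-4, 14), Mul(-4, 1), Mul(14, 1))) = Mul(Add(-19, Add(111, Mul(-1, 1))), Add(1, -56, -4, 14)) = Mul(Add(-19, Add(111, -1)), -45) = Mul(Add(-19, 110), -45) = Mul(91, -45) = -4095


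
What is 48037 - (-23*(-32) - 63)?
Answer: 47364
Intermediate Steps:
48037 - (-23*(-32) - 63) = 48037 - (736 - 63) = 48037 - 1*673 = 48037 - 673 = 47364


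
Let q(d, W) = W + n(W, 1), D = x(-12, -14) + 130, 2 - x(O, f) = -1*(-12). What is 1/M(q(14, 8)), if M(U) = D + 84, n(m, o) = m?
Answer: 1/204 ≈ 0.0049020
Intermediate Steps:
x(O, f) = -10 (x(O, f) = 2 - (-1)*(-12) = 2 - 1*12 = 2 - 12 = -10)
D = 120 (D = -10 + 130 = 120)
q(d, W) = 2*W (q(d, W) = W + W = 2*W)
M(U) = 204 (M(U) = 120 + 84 = 204)
1/M(q(14, 8)) = 1/204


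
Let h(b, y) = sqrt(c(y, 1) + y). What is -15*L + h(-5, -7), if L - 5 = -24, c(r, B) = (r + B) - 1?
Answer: 285 + I*sqrt(14) ≈ 285.0 + 3.7417*I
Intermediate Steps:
c(r, B) = -1 + B + r (c(r, B) = (B + r) - 1 = -1 + B + r)
L = -19 (L = 5 - 24 = -19)
h(b, y) = sqrt(2)*sqrt(y) (h(b, y) = sqrt((-1 + 1 + y) + y) = sqrt(y + y) = sqrt(2*y) = sqrt(2)*sqrt(y))
-15*L + h(-5, -7) = -15*(-19) + sqrt(2)*sqrt(-7) = 285 + sqrt(2)*(I*sqrt(7)) = 285 + I*sqrt(14)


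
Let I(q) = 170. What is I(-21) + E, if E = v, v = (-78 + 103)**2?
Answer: 795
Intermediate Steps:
v = 625 (v = 25**2 = 625)
E = 625
I(-21) + E = 170 + 625 = 795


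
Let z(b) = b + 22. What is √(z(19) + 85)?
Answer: 3*√14 ≈ 11.225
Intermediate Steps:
z(b) = 22 + b
√(z(19) + 85) = √((22 + 19) + 85) = √(41 + 85) = √126 = 3*√14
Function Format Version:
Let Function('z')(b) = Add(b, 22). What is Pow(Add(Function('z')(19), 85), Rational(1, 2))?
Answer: Mul(3, Pow(14, Rational(1, 2))) ≈ 11.225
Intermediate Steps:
Function('z')(b) = Add(22, b)
Pow(Add(Function('z')(19), 85), Rational(1, 2)) = Pow(Add(Add(22, 19), 85), Rational(1, 2)) = Pow(Add(41, 85), Rational(1, 2)) = Pow(126, Rational(1, 2)) = Mul(3, Pow(14, Rational(1, 2)))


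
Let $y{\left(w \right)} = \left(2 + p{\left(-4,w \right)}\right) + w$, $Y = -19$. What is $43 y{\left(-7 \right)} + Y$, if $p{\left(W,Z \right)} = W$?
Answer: $-406$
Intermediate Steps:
$y{\left(w \right)} = -2 + w$ ($y{\left(w \right)} = \left(2 - 4\right) + w = -2 + w$)
$43 y{\left(-7 \right)} + Y = 43 \left(-2 - 7\right) - 19 = 43 \left(-9\right) - 19 = -387 - 19 = -406$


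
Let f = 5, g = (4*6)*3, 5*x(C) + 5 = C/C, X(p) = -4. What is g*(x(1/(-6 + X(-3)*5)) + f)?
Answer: 1512/5 ≈ 302.40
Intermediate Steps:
x(C) = -4/5 (x(C) = -1 + (C/C)/5 = -1 + (1/5)*1 = -1 + 1/5 = -4/5)
g = 72 (g = 24*3 = 72)
g*(x(1/(-6 + X(-3)*5)) + f) = 72*(-4/5 + 5) = 72*(21/5) = 1512/5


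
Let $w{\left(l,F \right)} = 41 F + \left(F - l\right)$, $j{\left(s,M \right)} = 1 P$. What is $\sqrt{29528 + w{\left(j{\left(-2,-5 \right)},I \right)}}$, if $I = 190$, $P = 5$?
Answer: $9 \sqrt{463} \approx 193.66$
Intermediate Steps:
$j{\left(s,M \right)} = 5$ ($j{\left(s,M \right)} = 1 \cdot 5 = 5$)
$w{\left(l,F \right)} = - l + 42 F$
$\sqrt{29528 + w{\left(j{\left(-2,-5 \right)},I \right)}} = \sqrt{29528 + \left(\left(-1\right) 5 + 42 \cdot 190\right)} = \sqrt{29528 + \left(-5 + 7980\right)} = \sqrt{29528 + 7975} = \sqrt{37503} = 9 \sqrt{463}$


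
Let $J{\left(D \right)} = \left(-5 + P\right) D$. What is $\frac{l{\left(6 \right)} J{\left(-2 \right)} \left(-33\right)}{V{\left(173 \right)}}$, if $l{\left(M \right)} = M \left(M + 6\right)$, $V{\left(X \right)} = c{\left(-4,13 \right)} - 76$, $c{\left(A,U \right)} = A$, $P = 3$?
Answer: $\frac{594}{5} \approx 118.8$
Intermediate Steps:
$V{\left(X \right)} = -80$ ($V{\left(X \right)} = -4 - 76 = -80$)
$l{\left(M \right)} = M \left(6 + M\right)$
$J{\left(D \right)} = - 2 D$ ($J{\left(D \right)} = \left(-5 + 3\right) D = - 2 D$)
$\frac{l{\left(6 \right)} J{\left(-2 \right)} \left(-33\right)}{V{\left(173 \right)}} = \frac{6 \left(6 + 6\right) \left(\left(-2\right) \left(-2\right)\right) \left(-33\right)}{-80} = 6 \cdot 12 \cdot 4 \left(-33\right) \left(- \frac{1}{80}\right) = 72 \cdot 4 \left(-33\right) \left(- \frac{1}{80}\right) = 288 \left(-33\right) \left(- \frac{1}{80}\right) = \left(-9504\right) \left(- \frac{1}{80}\right) = \frac{594}{5}$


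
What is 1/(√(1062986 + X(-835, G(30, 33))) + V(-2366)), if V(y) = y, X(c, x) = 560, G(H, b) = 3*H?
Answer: -1183/2267205 - √1063546/4534410 ≈ -0.00074922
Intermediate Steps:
1/(√(1062986 + X(-835, G(30, 33))) + V(-2366)) = 1/(√(1062986 + 560) - 2366) = 1/(√1063546 - 2366) = 1/(-2366 + √1063546)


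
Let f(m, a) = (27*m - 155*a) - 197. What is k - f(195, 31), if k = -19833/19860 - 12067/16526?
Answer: -14480947243/54701060 ≈ -264.73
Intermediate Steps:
f(m, a) = -197 - 155*a + 27*m (f(m, a) = (-155*a + 27*m) - 197 = -197 - 155*a + 27*m)
k = -94568463/54701060 (k = -19833*1/19860 - 12067*1/16526 = -6611/6620 - 12067/16526 = -94568463/54701060 ≈ -1.7288)
k - f(195, 31) = -94568463/54701060 - (-197 - 155*31 + 27*195) = -94568463/54701060 - (-197 - 4805 + 5265) = -94568463/54701060 - 1*263 = -94568463/54701060 - 263 = -14480947243/54701060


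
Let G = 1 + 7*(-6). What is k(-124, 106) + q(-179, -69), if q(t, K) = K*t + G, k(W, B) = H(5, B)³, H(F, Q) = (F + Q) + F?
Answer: 1573206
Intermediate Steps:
H(F, Q) = Q + 2*F
k(W, B) = (10 + B)³ (k(W, B) = (B + 2*5)³ = (B + 10)³ = (10 + B)³)
G = -41 (G = 1 - 42 = -41)
q(t, K) = -41 + K*t (q(t, K) = K*t - 41 = -41 + K*t)
k(-124, 106) + q(-179, -69) = (10 + 106)³ + (-41 - 69*(-179)) = 116³ + (-41 + 12351) = 1560896 + 12310 = 1573206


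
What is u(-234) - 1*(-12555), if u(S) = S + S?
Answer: 12087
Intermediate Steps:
u(S) = 2*S
u(-234) - 1*(-12555) = 2*(-234) - 1*(-12555) = -468 + 12555 = 12087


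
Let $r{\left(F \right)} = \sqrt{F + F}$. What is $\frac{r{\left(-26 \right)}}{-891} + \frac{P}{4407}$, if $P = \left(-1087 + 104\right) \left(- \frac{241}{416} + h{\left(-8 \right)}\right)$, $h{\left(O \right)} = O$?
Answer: $\frac{3508327}{1833312} - \frac{2 i \sqrt{13}}{891} \approx 1.9137 - 0.0080933 i$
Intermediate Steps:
$P = \frac{3508327}{416}$ ($P = \left(-1087 + 104\right) \left(- \frac{241}{416} - 8\right) = - 983 \left(\left(-241\right) \frac{1}{416} - 8\right) = - 983 \left(- \frac{241}{416} - 8\right) = \left(-983\right) \left(- \frac{3569}{416}\right) = \frac{3508327}{416} \approx 8433.5$)
$r{\left(F \right)} = \sqrt{2} \sqrt{F}$ ($r{\left(F \right)} = \sqrt{2 F} = \sqrt{2} \sqrt{F}$)
$\frac{r{\left(-26 \right)}}{-891} + \frac{P}{4407} = \frac{\sqrt{2} \sqrt{-26}}{-891} + \frac{3508327}{416 \cdot 4407} = \sqrt{2} i \sqrt{26} \left(- \frac{1}{891}\right) + \frac{3508327}{416} \cdot \frac{1}{4407} = 2 i \sqrt{13} \left(- \frac{1}{891}\right) + \frac{3508327}{1833312} = - \frac{2 i \sqrt{13}}{891} + \frac{3508327}{1833312} = \frac{3508327}{1833312} - \frac{2 i \sqrt{13}}{891}$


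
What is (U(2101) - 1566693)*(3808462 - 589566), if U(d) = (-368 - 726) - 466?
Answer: -5048043308688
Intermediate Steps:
U(d) = -1560 (U(d) = -1094 - 466 = -1560)
(U(2101) - 1566693)*(3808462 - 589566) = (-1560 - 1566693)*(3808462 - 589566) = -1568253*3218896 = -5048043308688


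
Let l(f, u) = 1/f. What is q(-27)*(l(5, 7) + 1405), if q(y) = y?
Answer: -189702/5 ≈ -37940.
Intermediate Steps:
q(-27)*(l(5, 7) + 1405) = -27*(1/5 + 1405) = -27*(⅕ + 1405) = -27*7026/5 = -189702/5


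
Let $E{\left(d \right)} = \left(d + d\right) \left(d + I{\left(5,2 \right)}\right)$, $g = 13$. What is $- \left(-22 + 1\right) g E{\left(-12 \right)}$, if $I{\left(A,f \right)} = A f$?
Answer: $13104$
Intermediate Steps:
$E{\left(d \right)} = 2 d \left(10 + d\right)$ ($E{\left(d \right)} = \left(d + d\right) \left(d + 5 \cdot 2\right) = 2 d \left(d + 10\right) = 2 d \left(10 + d\right)$)
$- \left(-22 + 1\right) g E{\left(-12 \right)} = - \left(-22 + 1\right) 13 \cdot 2 \left(-12\right) \left(10 - 12\right) = - \left(-21\right) 13 \cdot 2 \left(-12\right) \left(-2\right) = - \left(-273\right) 48 = \left(-1\right) \left(-13104\right) = 13104$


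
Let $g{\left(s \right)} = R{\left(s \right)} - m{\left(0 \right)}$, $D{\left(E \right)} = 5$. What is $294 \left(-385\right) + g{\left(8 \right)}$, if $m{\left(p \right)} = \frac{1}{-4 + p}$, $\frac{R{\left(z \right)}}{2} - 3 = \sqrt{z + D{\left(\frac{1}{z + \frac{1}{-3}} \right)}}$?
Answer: $- \frac{452735}{4} + 2 \sqrt{13} \approx -1.1318 \cdot 10^{5}$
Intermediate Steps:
$R{\left(z \right)} = 6 + 2 \sqrt{5 + z}$ ($R{\left(z \right)} = 6 + 2 \sqrt{z + 5} = 6 + 2 \sqrt{5 + z}$)
$g{\left(s \right)} = \frac{25}{4} + 2 \sqrt{5 + s}$ ($g{\left(s \right)} = \left(6 + 2 \sqrt{5 + s}\right) - \frac{1}{-4 + 0} = \left(6 + 2 \sqrt{5 + s}\right) - \frac{1}{-4} = \left(6 + 2 \sqrt{5 + s}\right) - - \frac{1}{4} = \left(6 + 2 \sqrt{5 + s}\right) + \frac{1}{4} = \frac{25}{4} + 2 \sqrt{5 + s}$)
$294 \left(-385\right) + g{\left(8 \right)} = 294 \left(-385\right) + \left(\frac{25}{4} + 2 \sqrt{5 + 8}\right) = -113190 + \left(\frac{25}{4} + 2 \sqrt{13}\right) = - \frac{452735}{4} + 2 \sqrt{13}$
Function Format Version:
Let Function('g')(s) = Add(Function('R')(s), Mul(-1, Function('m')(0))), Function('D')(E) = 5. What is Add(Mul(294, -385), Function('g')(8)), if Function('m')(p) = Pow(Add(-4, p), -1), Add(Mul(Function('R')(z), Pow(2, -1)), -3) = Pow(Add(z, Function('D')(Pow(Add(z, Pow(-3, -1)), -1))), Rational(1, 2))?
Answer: Add(Rational(-452735, 4), Mul(2, Pow(13, Rational(1, 2)))) ≈ -1.1318e+5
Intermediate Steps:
Function('R')(z) = Add(6, Mul(2, Pow(Add(5, z), Rational(1, 2)))) (Function('R')(z) = Add(6, Mul(2, Pow(Add(z, 5), Rational(1, 2)))) = Add(6, Mul(2, Pow(Add(5, z), Rational(1, 2)))))
Function('g')(s) = Add(Rational(25, 4), Mul(2, Pow(Add(5, s), Rational(1, 2)))) (Function('g')(s) = Add(Add(6, Mul(2, Pow(Add(5, s), Rational(1, 2)))), Mul(-1, Pow(Add(-4, 0), -1))) = Add(Add(6, Mul(2, Pow(Add(5, s), Rational(1, 2)))), Mul(-1, Pow(-4, -1))) = Add(Add(6, Mul(2, Pow(Add(5, s), Rational(1, 2)))), Mul(-1, Rational(-1, 4))) = Add(Add(6, Mul(2, Pow(Add(5, s), Rational(1, 2)))), Rational(1, 4)) = Add(Rational(25, 4), Mul(2, Pow(Add(5, s), Rational(1, 2)))))
Add(Mul(294, -385), Function('g')(8)) = Add(Mul(294, -385), Add(Rational(25, 4), Mul(2, Pow(Add(5, 8), Rational(1, 2))))) = Add(-113190, Add(Rational(25, 4), Mul(2, Pow(13, Rational(1, 2))))) = Add(Rational(-452735, 4), Mul(2, Pow(13, Rational(1, 2))))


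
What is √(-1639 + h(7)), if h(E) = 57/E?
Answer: 2*I*√19978/7 ≈ 40.384*I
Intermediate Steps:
√(-1639 + h(7)) = √(-1639 + 57/7) = √(-11416/7) = 2*I*√19978/7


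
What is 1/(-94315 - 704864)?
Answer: -1/799179 ≈ -1.2513e-6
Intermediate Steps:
1/(-94315 - 704864) = 1/(-799179) = -1/799179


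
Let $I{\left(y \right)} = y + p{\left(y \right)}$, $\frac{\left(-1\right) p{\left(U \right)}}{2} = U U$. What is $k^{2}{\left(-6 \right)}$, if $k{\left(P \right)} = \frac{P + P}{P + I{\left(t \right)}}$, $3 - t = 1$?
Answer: $1$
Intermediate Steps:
$t = 2$ ($t = 3 - 1 = 2$)
$p{\left(U \right)} = - 2 U^{2}$ ($p{\left(U \right)} = - 2 U U = - 2 U^{2}$)
$I{\left(y \right)} = y - 2 y^{2}$
$k{\left(P \right)} = \frac{2 P}{-6 + P}$ ($k{\left(P \right)} = \frac{P + P}{P + 2 \left(1 - 4\right)} = \frac{2 P}{P + 2 \left(1 - 4\right)} = \frac{2 P}{P + 2 \left(-3\right)} = \frac{2 P}{P - 6} = \frac{2 P}{-6 + P}$)
$k^{2}{\left(-6 \right)} = \left(2 \left(-6\right) \frac{1}{-6 - 6}\right)^{2} = \left(2 \left(-6\right) \frac{1}{-12}\right)^{2} = \left(2 \left(-6\right) \left(- \frac{1}{12}\right)\right)^{2} = 1^{2} = 1$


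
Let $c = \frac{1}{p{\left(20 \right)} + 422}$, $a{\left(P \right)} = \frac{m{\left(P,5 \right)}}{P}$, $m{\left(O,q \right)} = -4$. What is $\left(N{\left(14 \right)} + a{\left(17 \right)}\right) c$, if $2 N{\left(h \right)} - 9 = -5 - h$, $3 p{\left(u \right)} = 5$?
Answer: $- \frac{267}{21607} \approx -0.012357$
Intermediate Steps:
$p{\left(u \right)} = \frac{5}{3}$ ($p{\left(u \right)} = \frac{1}{3} \cdot 5 = \frac{5}{3}$)
$N{\left(h \right)} = 2 - \frac{h}{2}$ ($N{\left(h \right)} = \frac{9}{2} + \frac{-5 - h}{2} = \frac{9}{2} - \left(\frac{5}{2} + \frac{h}{2}\right) = 2 - \frac{h}{2}$)
$a{\left(P \right)} = - \frac{4}{P}$
$c = \frac{3}{1271}$ ($c = \frac{1}{\frac{5}{3} + 422} = \frac{1}{\frac{1271}{3}} = \frac{3}{1271} \approx 0.0023603$)
$\left(N{\left(14 \right)} + a{\left(17 \right)}\right) c = \left(\left(2 - 7\right) - \frac{4}{17}\right) \frac{3}{1271} = \left(-5 - \frac{4}{17}\right) \frac{3}{1271} = \left(- \frac{89}{17}\right) \frac{3}{1271} = - \frac{267}{21607}$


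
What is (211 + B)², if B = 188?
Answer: 159201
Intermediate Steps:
(211 + B)² = (211 + 188)² = 399² = 159201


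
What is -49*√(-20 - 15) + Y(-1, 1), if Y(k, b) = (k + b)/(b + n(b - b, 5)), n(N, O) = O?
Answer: -49*I*√35 ≈ -289.89*I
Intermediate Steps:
Y(k, b) = (b + k)/(5 + b) (Y(k, b) = (k + b)/(b + 5) = (b + k)/(5 + b))
-49*√(-20 - 15) + Y(-1, 1) = -49*√(-20 - 15) + (1 - 1)/(5 + 1) = -49*I*√35 + 0/6 = -49*I*√35 + (⅙)*0 = -49*I*√35 + 0 = -49*I*√35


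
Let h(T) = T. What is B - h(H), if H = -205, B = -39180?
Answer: -38975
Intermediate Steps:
B - h(H) = -39180 - 1*(-205) = -39180 + 205 = -38975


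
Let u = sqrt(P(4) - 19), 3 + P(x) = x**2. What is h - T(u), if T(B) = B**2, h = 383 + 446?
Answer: 835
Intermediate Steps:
P(x) = -3 + x**2
u = I*sqrt(6) (u = sqrt((-3 + 4**2) - 19) = sqrt((-3 + 16) - 19) = sqrt(13 - 19) = sqrt(-6) = I*sqrt(6) ≈ 2.4495*I)
h = 829
h - T(u) = 829 - (I*sqrt(6))**2 = 829 - 1*(-6) = 829 + 6 = 835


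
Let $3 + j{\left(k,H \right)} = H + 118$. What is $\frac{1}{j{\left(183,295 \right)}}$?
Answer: $\frac{1}{410} \approx 0.002439$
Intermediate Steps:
$j{\left(k,H \right)} = 115 + H$ ($j{\left(k,H \right)} = -3 + \left(H + 118\right) = -3 + \left(118 + H\right) = 115 + H$)
$\frac{1}{j{\left(183,295 \right)}} = \frac{1}{115 + 295} = \frac{1}{410}$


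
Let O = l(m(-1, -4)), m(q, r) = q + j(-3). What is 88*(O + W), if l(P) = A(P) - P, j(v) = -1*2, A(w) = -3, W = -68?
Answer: -5984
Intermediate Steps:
j(v) = -2
m(q, r) = -2 + q (m(q, r) = q - 2 = -2 + q)
l(P) = -3 - P
O = 0 (O = -3 - (-2 - 1) = -3 - 1*(-3) = -3 + 3 = 0)
88*(O + W) = 88*(0 - 68) = 88*(-68) = -5984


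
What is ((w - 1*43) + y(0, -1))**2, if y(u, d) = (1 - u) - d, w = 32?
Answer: 81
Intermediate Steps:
y(u, d) = 1 - d - u
((w - 1*43) + y(0, -1))**2 = ((32 - 1*43) + (1 - 1*(-1) - 1*0))**2 = ((32 - 43) + (1 + 1 + 0))**2 = (-11 + 2)**2 = (-9)**2 = 81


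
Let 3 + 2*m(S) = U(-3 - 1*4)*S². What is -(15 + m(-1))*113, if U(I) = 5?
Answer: -1808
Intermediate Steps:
m(S) = -3/2 + 5*S²/2 (m(S) = -3/2 + (5*S²)/2 = -3/2 + 5*S²/2)
-(15 + m(-1))*113 = -(15 + (-3/2 + (5/2)*(-1)²))*113 = -(15 + (-3/2 + (5/2)*1))*113 = -(15 + (-3/2 + 5/2))*113 = -(15 + 1)*113 = -16*113 = -1*1808 = -1808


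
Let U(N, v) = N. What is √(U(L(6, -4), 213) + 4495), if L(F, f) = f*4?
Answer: √4479 ≈ 66.925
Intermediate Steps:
L(F, f) = 4*f
√(U(L(6, -4), 213) + 4495) = √(4*(-4) + 4495) = √(-16 + 4495) = √4479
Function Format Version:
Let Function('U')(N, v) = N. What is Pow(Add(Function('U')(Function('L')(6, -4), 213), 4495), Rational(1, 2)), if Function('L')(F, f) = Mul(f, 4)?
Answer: Pow(4479, Rational(1, 2)) ≈ 66.925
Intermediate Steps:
Function('L')(F, f) = Mul(4, f)
Pow(Add(Function('U')(Function('L')(6, -4), 213), 4495), Rational(1, 2)) = Pow(Add(Mul(4, -4), 4495), Rational(1, 2)) = Pow(Add(-16, 4495), Rational(1, 2)) = Pow(4479, Rational(1, 2))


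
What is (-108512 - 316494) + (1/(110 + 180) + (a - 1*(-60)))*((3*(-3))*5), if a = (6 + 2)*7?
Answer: -24953117/58 ≈ -4.3023e+5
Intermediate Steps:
a = 56 (a = 8*7 = 56)
(-108512 - 316494) + (1/(110 + 180) + (a - 1*(-60)))*((3*(-3))*5) = (-108512 - 316494) + (1/(110 + 180) + (56 - 1*(-60)))*((3*(-3))*5) = -425006 + (1/290 + (56 + 60))*(-9*5) = -425006 + (1/290 + 116)*(-45) = -425006 + (33641/290)*(-45) = -425006 - 302769/58 = -24953117/58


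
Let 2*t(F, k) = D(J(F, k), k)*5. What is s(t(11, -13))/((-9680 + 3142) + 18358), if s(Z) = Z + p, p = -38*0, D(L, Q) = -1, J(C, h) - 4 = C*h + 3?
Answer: -1/4728 ≈ -0.00021151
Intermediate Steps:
J(C, h) = 7 + C*h (J(C, h) = 4 + (C*h + 3) = 4 + (3 + C*h) = 7 + C*h)
p = 0
t(F, k) = -5/2 (t(F, k) = (-1*5)/2 = (½)*(-5) = -5/2)
s(Z) = Z (s(Z) = Z + 0 = Z)
s(t(11, -13))/((-9680 + 3142) + 18358) = -5/(2*((-9680 + 3142) + 18358)) = -5/(2*(-6538 + 18358)) = -5/2/11820 = -5/2*1/11820 = -1/4728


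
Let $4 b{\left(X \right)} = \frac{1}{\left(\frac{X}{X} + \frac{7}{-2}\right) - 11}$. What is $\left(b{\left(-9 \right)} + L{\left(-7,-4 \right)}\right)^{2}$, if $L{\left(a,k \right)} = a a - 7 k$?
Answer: $\frac{17280649}{2916} \approx 5926.1$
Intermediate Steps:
$b{\left(X \right)} = - \frac{1}{54}$ ($b{\left(X \right)} = \frac{1}{4 \left(\left(\frac{X}{X} + \frac{7}{-2}\right) - 11\right)} = \frac{1}{4 \left(\left(1 + 7 \left(- \frac{1}{2}\right)\right) - 11\right)} = \frac{1}{4 \left(\left(1 - \frac{7}{2}\right) - 11\right)} = \frac{1}{4 \left(- \frac{5}{2} - 11\right)} = \frac{1}{4 \left(- \frac{27}{2}\right)} = \frac{1}{4} \left(- \frac{2}{27}\right) = - \frac{1}{54}$)
$L{\left(a,k \right)} = a^{2} - 7 k$
$\left(b{\left(-9 \right)} + L{\left(-7,-4 \right)}\right)^{2} = \left(- \frac{1}{54} - \left(-28 - \left(-7\right)^{2}\right)\right)^{2} = \left(- \frac{1}{54} + \left(49 + 28\right)\right)^{2} = \left(- \frac{1}{54} + 77\right)^{2} = \left(\frac{4157}{54}\right)^{2} = \frac{17280649}{2916}$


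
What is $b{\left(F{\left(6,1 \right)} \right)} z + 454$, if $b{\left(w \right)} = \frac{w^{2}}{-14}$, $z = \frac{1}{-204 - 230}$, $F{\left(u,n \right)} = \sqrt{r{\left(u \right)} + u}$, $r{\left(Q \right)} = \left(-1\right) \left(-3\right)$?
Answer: $\frac{2758513}{6076} \approx 454.0$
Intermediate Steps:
$r{\left(Q \right)} = 3$
$F{\left(u,n \right)} = \sqrt{3 + u}$
$z = - \frac{1}{434}$ ($z = \frac{1}{-434} = - \frac{1}{434} \approx -0.0023041$)
$b{\left(w \right)} = - \frac{w^{2}}{14}$ ($b{\left(w \right)} = w^{2} \left(- \frac{1}{14}\right) = - \frac{w^{2}}{14}$)
$b{\left(F{\left(6,1 \right)} \right)} z + 454 = - \frac{\left(\sqrt{3 + 6}\right)^{2}}{14} \left(- \frac{1}{434}\right) + 454 = - \frac{\left(\sqrt{9}\right)^{2}}{14} \left(- \frac{1}{434}\right) + 454 = - \frac{3^{2}}{14} \left(- \frac{1}{434}\right) + 454 = \left(- \frac{1}{14}\right) 9 \left(- \frac{1}{434}\right) + 454 = \left(- \frac{9}{14}\right) \left(- \frac{1}{434}\right) + 454 = \frac{9}{6076} + 454 = \frac{2758513}{6076}$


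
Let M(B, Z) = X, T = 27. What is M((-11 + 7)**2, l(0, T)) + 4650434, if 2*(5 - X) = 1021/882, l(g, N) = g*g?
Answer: 8203373375/1764 ≈ 4.6504e+6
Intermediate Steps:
l(g, N) = g**2
X = 7799/1764 (X = 5 - 1021/(2*882) = 5 - 1/2*1021/882 = 5 - 1021/1764 = 7799/1764 ≈ 4.4212)
M(B, Z) = 7799/1764
M((-11 + 7)**2, l(0, T)) + 4650434 = 7799/1764 + 4650434 = 8203373375/1764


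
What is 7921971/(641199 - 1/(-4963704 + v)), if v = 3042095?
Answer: 15222930771339/1232133769192 ≈ 12.355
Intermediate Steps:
7921971/(641199 - 1/(-4963704 + v)) = 7921971/(641199 - 1/(-4963704 + 3042095)) = 7921971/(641199 - 1/(-1921609)) = 7921971/(641199 - 1*(-1/1921609)) = 7921971/(641199 + 1/1921609) = 7921971/(1232133769192/1921609) = 7921971*(1921609/1232133769192) = 15222930771339/1232133769192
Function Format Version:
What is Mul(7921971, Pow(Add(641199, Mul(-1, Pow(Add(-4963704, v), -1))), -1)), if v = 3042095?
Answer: Rational(15222930771339, 1232133769192) ≈ 12.355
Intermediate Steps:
Mul(7921971, Pow(Add(641199, Mul(-1, Pow(Add(-4963704, v), -1))), -1)) = Mul(7921971, Pow(Add(641199, Mul(-1, Pow(Add(-4963704, 3042095), -1))), -1)) = Mul(7921971, Pow(Add(641199, Mul(-1, Pow(-1921609, -1))), -1)) = Mul(7921971, Pow(Add(641199, Mul(-1, Rational(-1, 1921609))), -1)) = Mul(7921971, Pow(Add(641199, Rational(1, 1921609)), -1)) = Mul(7921971, Pow(Rational(1232133769192, 1921609), -1)) = Mul(7921971, Rational(1921609, 1232133769192)) = Rational(15222930771339, 1232133769192)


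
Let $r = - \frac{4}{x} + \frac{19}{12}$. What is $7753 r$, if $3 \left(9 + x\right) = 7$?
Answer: $\frac{1015643}{60} \approx 16927.0$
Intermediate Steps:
$x = - \frac{20}{3}$ ($x = -9 + \frac{1}{3} \cdot 7 = -9 + \frac{7}{3} = - \frac{20}{3} \approx -6.6667$)
$r = \frac{131}{60}$ ($r = - \frac{4}{- \frac{20}{3}} + \frac{19}{12} = \left(-4\right) \left(- \frac{3}{20}\right) + 19 \cdot \frac{1}{12} = \frac{3}{5} + \frac{19}{12} = \frac{131}{60} \approx 2.1833$)
$7753 r = 7753 \cdot \frac{131}{60} = \frac{1015643}{60}$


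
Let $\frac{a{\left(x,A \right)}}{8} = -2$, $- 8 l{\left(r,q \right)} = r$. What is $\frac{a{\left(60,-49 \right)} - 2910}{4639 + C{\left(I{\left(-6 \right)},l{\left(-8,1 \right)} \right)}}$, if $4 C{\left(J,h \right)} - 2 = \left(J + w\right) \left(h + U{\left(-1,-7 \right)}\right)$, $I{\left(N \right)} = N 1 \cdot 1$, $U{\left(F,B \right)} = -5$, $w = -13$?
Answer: $- \frac{76}{121} \approx -0.6281$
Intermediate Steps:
$l{\left(r,q \right)} = - \frac{r}{8}$
$a{\left(x,A \right)} = -16$ ($a{\left(x,A \right)} = 8 \left(-2\right) = -16$)
$I{\left(N \right)} = N$ ($I{\left(N \right)} = N 1 = N$)
$C{\left(J,h \right)} = \frac{1}{2} + \frac{\left(-13 + J\right) \left(-5 + h\right)}{4}$ ($C{\left(J,h \right)} = \frac{1}{2} + \frac{\left(J - 13\right) \left(h - 5\right)}{4} = \frac{1}{2} + \frac{\left(-13 + J\right) \left(-5 + h\right)}{4}$)
$\frac{a{\left(60,-49 \right)} - 2910}{4639 + C{\left(I{\left(-6 \right)},l{\left(-8,1 \right)} \right)}} = \frac{-16 - 2910}{4639 + \left(\frac{67}{4} - \frac{13 \left(\left(- \frac{1}{8}\right) \left(-8\right)\right)}{4} - - \frac{15}{2} + \frac{1}{4} \left(-6\right) \left(\left(- \frac{1}{8}\right) \left(-8\right)\right)\right)} = - \frac{2926}{4639 + \left(\frac{67}{4} - \frac{13}{4} + \frac{15}{2} + \frac{1}{4} \left(-6\right) 1\right)} = - \frac{2926}{4639 + \left(\frac{67}{4} - \frac{13}{4} + \frac{15}{2} - \frac{3}{2}\right)} = - \frac{2926}{4639 + \frac{39}{2}} = - \frac{2926}{\frac{9317}{2}} = \left(-2926\right) \frac{2}{9317} = - \frac{76}{121}$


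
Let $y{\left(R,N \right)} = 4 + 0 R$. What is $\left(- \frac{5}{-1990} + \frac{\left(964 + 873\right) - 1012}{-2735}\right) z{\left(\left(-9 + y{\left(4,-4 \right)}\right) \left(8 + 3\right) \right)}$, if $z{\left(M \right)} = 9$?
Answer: $- \frac{586107}{217706} \approx -2.6922$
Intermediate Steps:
$y{\left(R,N \right)} = 4$ ($y{\left(R,N \right)} = 4 + 0 = 4$)
$\left(- \frac{5}{-1990} + \frac{\left(964 + 873\right) - 1012}{-2735}\right) z{\left(\left(-9 + y{\left(4,-4 \right)}\right) \left(8 + 3\right) \right)} = \left(- \frac{5}{-1990} + \frac{\left(964 + 873\right) - 1012}{-2735}\right) 9 = \left(\left(-5\right) \left(- \frac{1}{1990}\right) + \left(1837 - 1012\right) \left(- \frac{1}{2735}\right)\right) 9 = \left(\frac{1}{398} + 825 \left(- \frac{1}{2735}\right)\right) 9 = \left(\frac{1}{398} - \frac{165}{547}\right) 9 = \left(- \frac{65123}{217706}\right) 9 = - \frac{586107}{217706}$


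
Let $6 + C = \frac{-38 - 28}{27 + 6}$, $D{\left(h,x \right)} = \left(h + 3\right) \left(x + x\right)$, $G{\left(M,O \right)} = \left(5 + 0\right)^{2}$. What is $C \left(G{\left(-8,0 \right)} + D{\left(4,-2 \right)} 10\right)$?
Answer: $2040$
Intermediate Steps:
$G{\left(M,O \right)} = 25$ ($G{\left(M,O \right)} = 5^{2} = 25$)
$D{\left(h,x \right)} = 2 x \left(3 + h\right)$ ($D{\left(h,x \right)} = \left(3 + h\right) 2 x = 2 x \left(3 + h\right)$)
$C = -8$ ($C = -6 + \frac{-38 - 28}{27 + 6} = -6 - \frac{66}{33} = -6 - 2 = -8$)
$C \left(G{\left(-8,0 \right)} + D{\left(4,-2 \right)} 10\right) = - 8 \left(25 + 2 \left(-2\right) \left(3 + 4\right) 10\right) = - 8 \left(25 + 2 \left(-2\right) 7 \cdot 10\right) = - 8 \left(25 - 280\right) = \left(-8\right) \left(-255\right) = 2040$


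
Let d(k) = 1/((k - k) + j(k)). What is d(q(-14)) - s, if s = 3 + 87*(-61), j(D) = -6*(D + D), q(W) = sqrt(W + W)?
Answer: 5304 + I*sqrt(7)/168 ≈ 5304.0 + 0.015749*I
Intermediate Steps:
q(W) = sqrt(2)*sqrt(W) (q(W) = sqrt(2*W) = sqrt(2)*sqrt(W))
j(D) = -12*D
s = -5304 (s = 3 - 5307 = -5304)
d(k) = -1/(12*k) (d(k) = 1/((k - k) - 12*k) = 1/(0 - 12*k) = 1/(-12*k) = -1/(12*k))
d(q(-14)) - s = -(-I*sqrt(7)/14)/12 - 1*(-5304) = -(-I*sqrt(7)/14)/12 + 5304 = -(-1)*I*sqrt(7)/168 + 5304 = I*sqrt(7)/168 + 5304 = 5304 + I*sqrt(7)/168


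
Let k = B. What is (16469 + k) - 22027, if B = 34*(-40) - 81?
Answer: -6999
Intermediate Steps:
B = -1441 (B = -1360 - 81 = -1441)
k = -1441
(16469 + k) - 22027 = (16469 - 1441) - 22027 = 15028 - 22027 = -6999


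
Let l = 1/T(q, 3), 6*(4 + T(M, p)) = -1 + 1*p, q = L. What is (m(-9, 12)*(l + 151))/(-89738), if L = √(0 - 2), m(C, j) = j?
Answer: -9948/493559 ≈ -0.020156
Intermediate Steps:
L = I*√2 (L = √(-2) = I*√2 ≈ 1.4142*I)
q = I*√2 ≈ 1.4142*I
T(M, p) = -25/6 + p/6 (T(M, p) = -4 + (-1 + 1*p)/6 = -4 + (-1 + p)/6 = -4 + (-⅙ + p/6) = -25/6 + p/6)
l = -3/11 (l = 1/(-25/6 + (⅙)*3) = 1/(-25/6 + ½) = 1/(-11/3) = -3/11 ≈ -0.27273)
(m(-9, 12)*(l + 151))/(-89738) = (12*(-3/11 + 151))/(-89738) = (12*(1658/11))*(-1/89738) = (19896/11)*(-1/89738) = -9948/493559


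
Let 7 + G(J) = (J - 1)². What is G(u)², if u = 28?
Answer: 521284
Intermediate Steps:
G(J) = -7 + (-1 + J)² (G(J) = -7 + (J - 1)² = -7 + (-1 + J)²)
G(u)² = (-7 + (-1 + 28)²)² = (-7 + 27²)² = (-7 + 729)² = 722² = 521284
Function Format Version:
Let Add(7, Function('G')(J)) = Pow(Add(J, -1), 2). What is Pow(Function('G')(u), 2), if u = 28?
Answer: 521284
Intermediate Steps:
Function('G')(J) = Add(-7, Pow(Add(-1, J), 2)) (Function('G')(J) = Add(-7, Pow(Add(J, -1), 2)) = Add(-7, Pow(Add(-1, J), 2)))
Pow(Function('G')(u), 2) = Pow(Add(-7, Pow(Add(-1, 28), 2)), 2) = Pow(Add(-7, Pow(27, 2)), 2) = Pow(Add(-7, 729), 2) = Pow(722, 2) = 521284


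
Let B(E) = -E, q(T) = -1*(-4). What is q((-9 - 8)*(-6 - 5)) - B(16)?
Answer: 20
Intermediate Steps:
q(T) = 4
q((-9 - 8)*(-6 - 5)) - B(16) = 4 - (-1)*16 = 4 - 1*(-16) = 4 + 16 = 20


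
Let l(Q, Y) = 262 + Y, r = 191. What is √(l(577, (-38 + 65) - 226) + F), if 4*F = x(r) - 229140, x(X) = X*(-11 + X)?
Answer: 3*I*√5403 ≈ 220.52*I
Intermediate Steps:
F = -48690 (F = (191*(-11 + 191) - 229140)/4 = (191*180 - 229140)/4 = (34380 - 229140)/4 = (¼)*(-194760) = -48690)
√(l(577, (-38 + 65) - 226) + F) = √((262 + ((-38 + 65) - 226)) - 48690) = √((262 + (27 - 226)) - 48690) = √((262 - 199) - 48690) = √(63 - 48690) = √(-48627) = 3*I*√5403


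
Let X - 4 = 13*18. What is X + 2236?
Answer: 2474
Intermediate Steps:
X = 238 (X = 4 + 13*18 = 4 + 234 = 238)
X + 2236 = 238 + 2236 = 2474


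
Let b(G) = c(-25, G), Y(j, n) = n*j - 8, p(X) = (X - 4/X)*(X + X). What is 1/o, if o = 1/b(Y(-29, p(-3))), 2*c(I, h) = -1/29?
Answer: -1/58 ≈ -0.017241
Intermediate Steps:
p(X) = 2*X*(X - 4/X) (p(X) = (X - 4/X)*(2*X) = 2*X*(X - 4/X))
c(I, h) = -1/58 (c(I, h) = (-1/29)/2 = (-1*1/29)/2 = (½)*(-1/29) = -1/58)
Y(j, n) = -8 + j*n (Y(j, n) = j*n - 8 = -8 + j*n)
b(G) = -1/58
o = -58 (o = 1/(-1/58) = -58)
1/o = 1/(-58) = -1/58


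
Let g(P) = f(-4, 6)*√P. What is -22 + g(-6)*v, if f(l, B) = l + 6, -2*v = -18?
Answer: -22 + 18*I*√6 ≈ -22.0 + 44.091*I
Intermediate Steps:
v = 9 (v = -½*(-18) = 9)
f(l, B) = 6 + l
g(P) = 2*√P (g(P) = (6 - 4)*√P = 2*√P)
-22 + g(-6)*v = -22 + (2*√(-6))*9 = -22 + (2*(I*√6))*9 = -22 + (2*I*√6)*9 = -22 + 18*I*√6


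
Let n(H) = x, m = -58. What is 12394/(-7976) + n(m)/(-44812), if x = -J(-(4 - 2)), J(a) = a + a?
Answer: -69428979/44677564 ≈ -1.5540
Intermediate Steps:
J(a) = 2*a
x = 4 (x = -2*(-(4 - 2)) = -2*(-1*2) = -2*(-2) = -1*(-4) = 4)
n(H) = 4
12394/(-7976) + n(m)/(-44812) = 12394/(-7976) + 4/(-44812) = 12394*(-1/7976) + 4*(-1/44812) = -6197/3988 - 1/11203 = -69428979/44677564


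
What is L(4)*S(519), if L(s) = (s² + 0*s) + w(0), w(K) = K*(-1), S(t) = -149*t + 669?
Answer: -1226592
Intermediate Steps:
S(t) = 669 - 149*t
w(K) = -K
L(s) = s² (L(s) = (s² + 0*s) - 1*0 = (s² + 0) + 0 = s² + 0 = s²)
L(4)*S(519) = 4²*(669 - 149*519) = 16*(669 - 77331) = 16*(-76662) = -1226592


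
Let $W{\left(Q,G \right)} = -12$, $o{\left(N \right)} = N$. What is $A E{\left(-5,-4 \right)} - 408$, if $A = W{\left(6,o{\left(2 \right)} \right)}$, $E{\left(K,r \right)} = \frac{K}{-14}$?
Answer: $- \frac{2886}{7} \approx -412.29$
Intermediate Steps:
$E{\left(K,r \right)} = - \frac{K}{14}$ ($E{\left(K,r \right)} = K \left(- \frac{1}{14}\right) = - \frac{K}{14}$)
$A = -12$
$A E{\left(-5,-4 \right)} - 408 = - 12 \left(\left(- \frac{1}{14}\right) \left(-5\right)\right) - 408 = \left(-12\right) \frac{5}{14} - 408 = - \frac{30}{7} - 408 = - \frac{2886}{7}$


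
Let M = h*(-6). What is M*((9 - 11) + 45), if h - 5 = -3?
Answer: -516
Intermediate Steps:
h = 2 (h = 5 - 3 = 2)
M = -12 (M = 2*(-6) = -12)
M*((9 - 11) + 45) = -12*((9 - 11) + 45) = -12*(-2 + 45) = -12*43 = -516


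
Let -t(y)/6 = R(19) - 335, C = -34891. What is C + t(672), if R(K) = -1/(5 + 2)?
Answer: -230161/7 ≈ -32880.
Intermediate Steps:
R(K) = -⅐ (R(K) = -1/7 = -1*⅐ = -⅐)
t(y) = 14076/7 (t(y) = -6*(-⅐ - 335) = -6*(-2346/7) = 14076/7)
C + t(672) = -34891 + 14076/7 = -230161/7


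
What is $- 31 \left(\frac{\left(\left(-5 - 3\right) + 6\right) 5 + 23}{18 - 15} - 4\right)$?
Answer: $- \frac{31}{3} \approx -10.333$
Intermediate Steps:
$- 31 \left(\frac{\left(\left(-5 - 3\right) + 6\right) 5 + 23}{18 - 15} - 4\right) = - 31 \left(\frac{\left(-8 + 6\right) 5 + 23}{3} - 4\right) = - 31 \left(\left(\left(-2\right) 5 + 23\right) \frac{1}{3} - 4\right) = - 31 \left(\left(-10 + 23\right) \frac{1}{3} - 4\right) = - 31 \left(13 \cdot \frac{1}{3} - 4\right) = - 31 \left(\frac{13}{3} - 4\right) = \left(-31\right) \frac{1}{3} = - \frac{31}{3}$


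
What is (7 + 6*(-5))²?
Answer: 529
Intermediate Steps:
(7 + 6*(-5))² = (7 - 30)² = (-23)² = 529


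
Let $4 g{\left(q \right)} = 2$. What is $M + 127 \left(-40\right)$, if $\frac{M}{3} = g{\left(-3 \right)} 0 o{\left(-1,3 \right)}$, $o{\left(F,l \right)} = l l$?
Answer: $-5080$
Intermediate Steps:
$g{\left(q \right)} = \frac{1}{2}$ ($g{\left(q \right)} = \frac{1}{4} \cdot 2 = \frac{1}{2}$)
$o{\left(F,l \right)} = l^{2}$
$M = 0$ ($M = 3 \cdot \frac{1}{2} \cdot 0 \cdot 3^{2} = 3 \cdot 0 \cdot 9 = 3 \cdot 0 = 0$)
$M + 127 \left(-40\right) = 0 + 127 \left(-40\right) = 0 - 5080 = -5080$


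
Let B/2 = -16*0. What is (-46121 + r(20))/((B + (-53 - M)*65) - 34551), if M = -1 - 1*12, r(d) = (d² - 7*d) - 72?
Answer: 45933/37151 ≈ 1.2364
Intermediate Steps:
B = 0 (B = 2*(-16*0) = 2*0 = 0)
r(d) = -72 + d² - 7*d
M = -13 (M = -1 - 12 = -13)
(-46121 + r(20))/((B + (-53 - M)*65) - 34551) = (-46121 + (-72 + 20² - 7*20))/((0 + (-53 - 1*(-13))*65) - 34551) = (-46121 + (-72 + 400 - 140))/((0 + (-53 + 13)*65) - 34551) = (-46121 + 188)/((0 - 40*65) - 34551) = -45933/((0 - 2600) - 34551) = -45933/(-2600 - 34551) = -45933/(-37151) = -45933*(-1/37151) = 45933/37151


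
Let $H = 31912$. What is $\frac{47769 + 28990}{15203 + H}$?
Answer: $\frac{76759}{47115} \approx 1.6292$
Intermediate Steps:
$\frac{47769 + 28990}{15203 + H} = \frac{47769 + 28990}{15203 + 31912} = \frac{76759}{47115}$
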